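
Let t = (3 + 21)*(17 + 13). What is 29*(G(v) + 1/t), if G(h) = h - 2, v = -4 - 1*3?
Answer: -187891/720 ≈ -260.96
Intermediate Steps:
v = -7 (v = -4 - 3 = -7)
G(h) = -2 + h
t = 720 (t = 24*30 = 720)
29*(G(v) + 1/t) = 29*((-2 - 7) + 1/720) = 29*(-9 + 1/720) = 29*(-6479/720) = -187891/720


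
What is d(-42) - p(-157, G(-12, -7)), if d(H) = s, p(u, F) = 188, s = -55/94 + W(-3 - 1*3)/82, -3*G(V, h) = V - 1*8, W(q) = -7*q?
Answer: -724833/3854 ≈ -188.07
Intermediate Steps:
G(V, h) = 8/3 - V/3 (G(V, h) = -(V - 1*8)/3 = -(V - 8)/3 = -(-8 + V)/3 = 8/3 - V/3)
s = -281/3854 (s = -55/94 - 7*(-3 - 1*3)/82 = -55*1/94 - 7*(-3 - 3)*(1/82) = -55/94 - 7*(-6)*(1/82) = -55/94 + 42*(1/82) = -55/94 + 21/41 = -281/3854 ≈ -0.072911)
d(H) = -281/3854
d(-42) - p(-157, G(-12, -7)) = -281/3854 - 1*188 = -281/3854 - 188 = -724833/3854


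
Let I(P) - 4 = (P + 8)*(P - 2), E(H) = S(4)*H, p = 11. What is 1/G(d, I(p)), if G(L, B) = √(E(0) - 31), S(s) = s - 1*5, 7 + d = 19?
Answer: -I*√31/31 ≈ -0.17961*I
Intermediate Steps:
d = 12 (d = -7 + 19 = 12)
S(s) = -5 + s (S(s) = s - 5 = -5 + s)
E(H) = -H (E(H) = (-5 + 4)*H = -H)
I(P) = 4 + (-2 + P)*(8 + P) (I(P) = 4 + (P + 8)*(P - 2) = 4 + (8 + P)*(-2 + P) = 4 + (-2 + P)*(8 + P))
G(L, B) = I*√31 (G(L, B) = √(-1*0 - 31) = √(0 - 31) = √(-31) = I*√31)
1/G(d, I(p)) = 1/(I*√31) = -I*√31/31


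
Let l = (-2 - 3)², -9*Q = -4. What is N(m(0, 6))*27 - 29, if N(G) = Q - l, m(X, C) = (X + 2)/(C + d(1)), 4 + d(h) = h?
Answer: -692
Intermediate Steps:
Q = 4/9 (Q = -⅑*(-4) = 4/9 ≈ 0.44444)
l = 25 (l = (-5)² = 25)
d(h) = -4 + h
m(X, C) = (2 + X)/(-3 + C) (m(X, C) = (X + 2)/(C + (-4 + 1)) = (2 + X)/(C - 3) = (2 + X)/(-3 + C))
N(G) = -221/9 (N(G) = 4/9 - 1*25 = 4/9 - 25 = -221/9)
N(m(0, 6))*27 - 29 = -221/9*27 - 29 = -663 - 29 = -692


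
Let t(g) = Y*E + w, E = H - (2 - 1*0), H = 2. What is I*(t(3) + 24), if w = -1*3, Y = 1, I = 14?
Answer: 294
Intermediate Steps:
E = 0 (E = 2 - (2 - 1*0) = 2 - (2 + 0) = 2 - 1*2 = 2 - 2 = 0)
w = -3
t(g) = -3 (t(g) = 1*0 - 3 = 0 - 3 = -3)
I*(t(3) + 24) = 14*(-3 + 24) = 14*21 = 294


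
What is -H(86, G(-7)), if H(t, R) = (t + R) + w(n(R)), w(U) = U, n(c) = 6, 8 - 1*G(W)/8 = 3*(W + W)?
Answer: -492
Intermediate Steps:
G(W) = 64 - 48*W (G(W) = 64 - 24*(W + W) = 64 - 24*2*W = 64 - 48*W)
H(t, R) = 6 + R + t (H(t, R) = (t + R) + 6 = (R + t) + 6 = 6 + R + t)
-H(86, G(-7)) = -(6 + (64 - 48*(-7)) + 86) = -(6 + (64 + 336) + 86) = -(6 + 400 + 86) = -1*492 = -492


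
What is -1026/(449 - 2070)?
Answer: 1026/1621 ≈ 0.63294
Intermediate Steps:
-1026/(449 - 2070) = -1026/(-1621) = -1026*(-1/1621) = 1026/1621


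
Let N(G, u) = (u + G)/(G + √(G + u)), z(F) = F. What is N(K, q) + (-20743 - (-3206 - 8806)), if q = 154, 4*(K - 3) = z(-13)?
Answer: -21468914/2459 + 1230*√615/2459 ≈ -8718.3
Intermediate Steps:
K = -¼ (K = 3 + (¼)*(-13) = 3 - 13/4 = -¼ ≈ -0.25000)
N(G, u) = (G + u)/(G + √(G + u))
N(K, q) + (-20743 - (-3206 - 8806)) = (-¼ + 154)/(-¼ + √(-¼ + 154)) + (-20743 - (-3206 - 8806)) = (615/4)/(-¼ + √(615/4)) + (-20743 - 1*(-12012)) = (615/4)/(-¼ + √615/2) + (-20743 + 12012) = 615/(4*(-¼ + √615/2)) - 8731 = -8731 + 615/(4*(-¼ + √615/2))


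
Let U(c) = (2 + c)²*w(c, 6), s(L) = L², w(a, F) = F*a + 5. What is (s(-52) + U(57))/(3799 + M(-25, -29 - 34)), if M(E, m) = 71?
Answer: 403537/1290 ≈ 312.82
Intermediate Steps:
w(a, F) = 5 + F*a
U(c) = (2 + c)²*(5 + 6*c)
(s(-52) + U(57))/(3799 + M(-25, -29 - 34)) = ((-52)² + (2 + 57)²*(5 + 6*57))/(3799 + 71) = (2704 + 59²*(5 + 342))/3870 = (2704 + 3481*347)*(1/3870) = (2704 + 1207907)*(1/3870) = 1210611*(1/3870) = 403537/1290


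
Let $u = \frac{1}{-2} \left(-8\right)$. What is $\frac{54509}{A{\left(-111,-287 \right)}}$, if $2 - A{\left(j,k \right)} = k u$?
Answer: $\frac{54509}{1150} \approx 47.399$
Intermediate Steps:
$u = 4$ ($u = \left(- \frac{1}{2}\right) \left(-8\right) = 4$)
$A{\left(j,k \right)} = 2 - 4 k$ ($A{\left(j,k \right)} = 2 - k 4 = 2 - 4 k$)
$\frac{54509}{A{\left(-111,-287 \right)}} = \frac{54509}{2 - -1148} = \frac{54509}{2 + 1148} = \frac{54509}{1150}$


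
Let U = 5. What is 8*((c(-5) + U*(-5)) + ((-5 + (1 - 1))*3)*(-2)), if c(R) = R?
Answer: 0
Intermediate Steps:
8*((c(-5) + U*(-5)) + ((-5 + (1 - 1))*3)*(-2)) = 8*((-5 + 5*(-5)) + ((-5 + (1 - 1))*3)*(-2)) = 8*((-5 - 25) + ((-5 + 0)*3)*(-2)) = 8*(-30 - 5*3*(-2)) = 8*(-30 - 15*(-2)) = 8*(-30 + 30) = 8*0 = 0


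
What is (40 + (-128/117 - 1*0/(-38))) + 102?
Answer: 16486/117 ≈ 140.91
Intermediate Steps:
(40 + (-128/117 - 1*0/(-38))) + 102 = (40 + (-128*1/117 + 0*(-1/38))) + 102 = (40 + (-128/117 + 0)) + 102 = (40 - 128/117) + 102 = 4552/117 + 102 = 16486/117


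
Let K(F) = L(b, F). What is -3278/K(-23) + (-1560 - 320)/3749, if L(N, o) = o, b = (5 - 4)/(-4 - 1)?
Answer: 532434/3749 ≈ 142.02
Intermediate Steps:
b = -⅕ (b = 1/(-5) = 1*(-⅕) = -⅕ ≈ -0.20000)
K(F) = F
-3278/K(-23) + (-1560 - 320)/3749 = -3278/(-23) + (-1560 - 320)/3749 = -3278*(-1/23) - 1880*1/3749 = 3278/23 - 1880/3749 = 532434/3749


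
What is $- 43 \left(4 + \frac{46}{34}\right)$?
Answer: $- \frac{3913}{17} \approx -230.18$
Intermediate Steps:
$- 43 \left(4 + \frac{46}{34}\right) = - 43 \left(4 + 46 \cdot \frac{1}{34}\right) = - 43 \left(4 + \frac{23}{17}\right) = \left(-43\right) \frac{91}{17} = - \frac{3913}{17}$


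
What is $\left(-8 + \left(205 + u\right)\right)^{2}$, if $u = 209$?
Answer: $164836$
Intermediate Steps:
$\left(-8 + \left(205 + u\right)\right)^{2} = \left(-8 + \left(205 + 209\right)\right)^{2} = \left(-8 + 414\right)^{2} = 406^{2} = 164836$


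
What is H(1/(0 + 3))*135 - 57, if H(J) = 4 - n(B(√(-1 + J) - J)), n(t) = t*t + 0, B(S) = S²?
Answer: 1444/3 - 100*I*√6/3 ≈ 481.33 - 81.65*I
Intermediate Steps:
n(t) = t² (n(t) = t² + 0 = t²)
H(J) = 4 - (√(-1 + J) - J)⁴ (H(J) = 4 - ((√(-1 + J) - J)²)² = 4 - (√(-1 + J) - J)⁴)
H(1/(0 + 3))*135 - 57 = (4 - (1/(0 + 3) - √(-1 + 1/(0 + 3)))⁴)*135 - 57 = (4 - (1/3 - √(-1 + 1/3))⁴)*135 - 57 = (4 - (⅓ - √(-1 + ⅓))⁴)*135 - 57 = (4 - (⅓ - √(-⅔))⁴)*135 - 57 = (4 - (⅓ - I*√6/3)⁴)*135 - 57 = (540 - 135*(⅓ - I*√6/3)⁴) - 57 = 483 - 135*(⅓ - I*√6/3)⁴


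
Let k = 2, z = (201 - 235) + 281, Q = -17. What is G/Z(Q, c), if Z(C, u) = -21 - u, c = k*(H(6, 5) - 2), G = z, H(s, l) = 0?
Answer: -247/17 ≈ -14.529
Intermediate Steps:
z = 247 (z = -34 + 281 = 247)
G = 247
c = -4 (c = 2*(0 - 2) = 2*(-2) = -4)
G/Z(Q, c) = 247/(-21 - 1*(-4)) = 247/(-21 + 4) = 247/(-17) = 247*(-1/17) = -247/17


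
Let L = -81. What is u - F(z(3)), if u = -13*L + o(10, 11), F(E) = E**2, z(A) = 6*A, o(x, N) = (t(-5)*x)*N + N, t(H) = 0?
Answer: 740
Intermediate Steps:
o(x, N) = N (o(x, N) = (0*x)*N + N = 0*N + N = 0 + N = N)
u = 1064 (u = -13*(-81) + 11 = 1053 + 11 = 1064)
u - F(z(3)) = 1064 - (6*3)**2 = 1064 - 1*18**2 = 1064 - 1*324 = 1064 - 324 = 740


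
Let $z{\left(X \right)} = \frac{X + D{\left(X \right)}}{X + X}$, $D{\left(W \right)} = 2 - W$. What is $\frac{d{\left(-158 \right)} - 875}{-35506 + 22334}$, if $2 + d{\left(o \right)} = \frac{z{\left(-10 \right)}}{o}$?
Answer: $\frac{1385659}{20811760} \approx 0.066581$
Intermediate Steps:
$z{\left(X \right)} = \frac{1}{X}$ ($z{\left(X \right)} = \frac{X - \left(-2 + X\right)}{X + X} = \frac{2}{2 X} = 2 \frac{1}{2 X} = \frac{1}{X}$)
$d{\left(o \right)} = -2 - \frac{1}{10 o}$ ($d{\left(o \right)} = -2 + \frac{1}{\left(-10\right) o} = -2 - \frac{1}{10 o}$)
$\frac{d{\left(-158 \right)} - 875}{-35506 + 22334} = \frac{\left(-2 - \frac{1}{10 \left(-158\right)}\right) - 875}{-35506 + 22334} = \frac{\left(-2 - - \frac{1}{1580}\right) - 875}{-13172} = \left(\left(-2 + \frac{1}{1580}\right) - 875\right) \left(- \frac{1}{13172}\right) = \left(- \frac{3159}{1580} - 875\right) \left(- \frac{1}{13172}\right) = \left(- \frac{1385659}{1580}\right) \left(- \frac{1}{13172}\right) = \frac{1385659}{20811760}$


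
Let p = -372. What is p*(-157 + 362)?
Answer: -76260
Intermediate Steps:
p*(-157 + 362) = -372*(-157 + 362) = -372*205 = -76260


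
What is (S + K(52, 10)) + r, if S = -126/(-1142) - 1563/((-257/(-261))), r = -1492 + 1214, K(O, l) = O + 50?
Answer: -258746734/146747 ≈ -1763.2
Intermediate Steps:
K(O, l) = 50 + O
r = -278
S = -232919262/146747 (S = -126*(-1/1142) - 1563/((-257*(-1/261))) = 63/571 - 1563/257/261 = 63/571 - 1563*261/257 = 63/571 - 407943/257 = -232919262/146747 ≈ -1587.2)
(S + K(52, 10)) + r = (-232919262/146747 + (50 + 52)) - 278 = (-232919262/146747 + 102) - 278 = -217951068/146747 - 278 = -258746734/146747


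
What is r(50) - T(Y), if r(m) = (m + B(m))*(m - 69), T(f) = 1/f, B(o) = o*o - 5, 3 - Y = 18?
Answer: -725324/15 ≈ -48355.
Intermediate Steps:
Y = -15 (Y = 3 - 1*18 = 3 - 18 = -15)
B(o) = -5 + o² (B(o) = o² - 5 = -5 + o²)
r(m) = (-69 + m)*(-5 + m + m²) (r(m) = (m + (-5 + m²))*(m - 69) = (-5 + m + m²)*(-69 + m) = (-69 + m)*(-5 + m + m²))
r(50) - T(Y) = (345 + 50³ - 74*50 - 68*50²) - 1/(-15) = (345 + 125000 - 3700 - 68*2500) - 1*(-1/15) = (345 + 125000 - 3700 - 170000) + 1/15 = -48355 + 1/15 = -725324/15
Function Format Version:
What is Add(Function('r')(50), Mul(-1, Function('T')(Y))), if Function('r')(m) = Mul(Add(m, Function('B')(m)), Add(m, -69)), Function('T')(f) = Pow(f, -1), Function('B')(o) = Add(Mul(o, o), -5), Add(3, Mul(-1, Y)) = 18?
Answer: Rational(-725324, 15) ≈ -48355.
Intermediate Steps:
Y = -15 (Y = Add(3, Mul(-1, 18)) = Add(3, -18) = -15)
Function('B')(o) = Add(-5, Pow(o, 2)) (Function('B')(o) = Add(Pow(o, 2), -5) = Add(-5, Pow(o, 2)))
Function('r')(m) = Mul(Add(-69, m), Add(-5, m, Pow(m, 2))) (Function('r')(m) = Mul(Add(m, Add(-5, Pow(m, 2))), Add(m, -69)) = Mul(Add(-5, m, Pow(m, 2)), Add(-69, m)) = Mul(Add(-69, m), Add(-5, m, Pow(m, 2))))
Add(Function('r')(50), Mul(-1, Function('T')(Y))) = Add(Add(345, Pow(50, 3), Mul(-74, 50), Mul(-68, Pow(50, 2))), Mul(-1, Pow(-15, -1))) = Add(Add(345, 125000, -3700, Mul(-68, 2500)), Mul(-1, Rational(-1, 15))) = Add(Add(345, 125000, -3700, -170000), Rational(1, 15)) = Add(-48355, Rational(1, 15)) = Rational(-725324, 15)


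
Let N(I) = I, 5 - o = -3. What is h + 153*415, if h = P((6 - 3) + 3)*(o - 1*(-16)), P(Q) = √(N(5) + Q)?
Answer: 63495 + 24*√11 ≈ 63575.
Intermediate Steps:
o = 8 (o = 5 - 1*(-3) = 5 + 3 = 8)
P(Q) = √(5 + Q)
h = 24*√11 (h = √(5 + ((6 - 3) + 3))*(8 - 1*(-16)) = √(5 + (3 + 3))*(8 + 16) = √(5 + 6)*24 = √11*24 = 24*√11 ≈ 79.599)
h + 153*415 = 24*√11 + 153*415 = 24*√11 + 63495 = 63495 + 24*√11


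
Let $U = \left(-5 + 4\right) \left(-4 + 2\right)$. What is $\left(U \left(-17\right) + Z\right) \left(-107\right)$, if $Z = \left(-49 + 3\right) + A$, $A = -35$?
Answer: $12305$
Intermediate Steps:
$Z = -81$ ($Z = \left(-49 + 3\right) - 35 = -46 - 35 = -81$)
$U = 2$ ($U = \left(-1\right) \left(-2\right) = 2$)
$\left(U \left(-17\right) + Z\right) \left(-107\right) = \left(2 \left(-17\right) - 81\right) \left(-107\right) = \left(-34 - 81\right) \left(-107\right) = \left(-115\right) \left(-107\right) = 12305$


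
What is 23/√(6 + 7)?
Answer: 23*√13/13 ≈ 6.3791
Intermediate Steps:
23/√(6 + 7) = 23/√13 = (√13/13)*23 = 23*√13/13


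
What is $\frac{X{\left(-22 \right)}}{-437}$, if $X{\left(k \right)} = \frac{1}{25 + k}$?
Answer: $- \frac{1}{1311} \approx -0.00076278$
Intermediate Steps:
$\frac{X{\left(-22 \right)}}{-437} = \frac{1}{\left(25 - 22\right) \left(-437\right)} = \frac{1}{3} \left(- \frac{1}{437}\right) = - \frac{1}{1311}$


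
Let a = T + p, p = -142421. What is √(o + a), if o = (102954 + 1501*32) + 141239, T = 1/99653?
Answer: √1487661640249489/99653 ≈ 387.05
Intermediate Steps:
T = 1/99653 ≈ 1.0035e-5
o = 292225 (o = (102954 + 48032) + 141239 = 150986 + 141239 = 292225)
a = -14192679912/99653 (a = 1/99653 - 142421 = -14192679912/99653 ≈ -1.4242e+5)
√(o + a) = √(292225 - 14192679912/99653) = √(14928418013/99653) = √1487661640249489/99653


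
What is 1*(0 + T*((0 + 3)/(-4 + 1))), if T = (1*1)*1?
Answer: -1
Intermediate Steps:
T = 1 (T = 1*1 = 1)
1*(0 + T*((0 + 3)/(-4 + 1))) = 1*(0 + 1*((0 + 3)/(-4 + 1))) = 1*(0 + 1*(3/(-3))) = 1*(0 + 1*(3*(-1/3))) = 1*(0 + 1*(-1)) = 1*(0 - 1) = 1*(-1) = -1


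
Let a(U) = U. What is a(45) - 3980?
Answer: -3935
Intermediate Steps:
a(45) - 3980 = 45 - 3980 = -3935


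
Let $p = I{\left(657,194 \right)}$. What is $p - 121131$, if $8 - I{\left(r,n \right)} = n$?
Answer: $-121317$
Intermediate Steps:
$I{\left(r,n \right)} = 8 - n$
$p = -186$ ($p = 8 - 194 = -186$)
$p - 121131 = -186 - 121131 = -121317$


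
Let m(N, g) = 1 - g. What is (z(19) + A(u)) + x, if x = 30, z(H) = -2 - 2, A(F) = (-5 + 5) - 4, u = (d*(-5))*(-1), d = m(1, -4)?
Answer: 22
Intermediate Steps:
d = 5 (d = 1 - 1*(-4) = 1 + 4 = 5)
u = 25 (u = (5*(-5))*(-1) = -25*(-1) = 25)
A(F) = -4 (A(F) = 0 - 4 = -4)
z(H) = -4
(z(19) + A(u)) + x = (-4 - 4) + 30 = -8 + 30 = 22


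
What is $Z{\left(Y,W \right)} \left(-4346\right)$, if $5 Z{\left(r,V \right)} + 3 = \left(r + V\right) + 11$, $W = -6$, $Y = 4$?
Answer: $- \frac{26076}{5} \approx -5215.2$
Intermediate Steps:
$Z{\left(r,V \right)} = \frac{8}{5} + \frac{V}{5} + \frac{r}{5}$ ($Z{\left(r,V \right)} = - \frac{3}{5} + \frac{\left(r + V\right) + 11}{5} = - \frac{3}{5} + \frac{\left(V + r\right) + 11}{5} = - \frac{3}{5} + \frac{11 + V + r}{5} = - \frac{3}{5} + \left(\frac{11}{5} + \frac{V}{5} + \frac{r}{5}\right) = \frac{8}{5} + \frac{V}{5} + \frac{r}{5}$)
$Z{\left(Y,W \right)} \left(-4346\right) = \left(\frac{8}{5} + \frac{1}{5} \left(-6\right) + \frac{1}{5} \cdot 4\right) \left(-4346\right) = \left(\frac{8}{5} - \frac{6}{5} + \frac{4}{5}\right) \left(-4346\right) = \frac{6}{5} \left(-4346\right) = - \frac{26076}{5}$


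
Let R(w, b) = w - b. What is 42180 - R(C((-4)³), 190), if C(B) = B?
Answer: 42434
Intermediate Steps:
42180 - R(C((-4)³), 190) = 42180 - ((-4)³ - 1*190) = 42180 - (-64 - 190) = 42180 - 1*(-254) = 42180 + 254 = 42434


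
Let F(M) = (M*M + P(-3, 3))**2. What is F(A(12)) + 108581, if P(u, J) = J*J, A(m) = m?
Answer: 131990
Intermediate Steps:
P(u, J) = J**2
F(M) = (9 + M**2)**2 (F(M) = (M*M + 3**2)**2 = (M**2 + 9)**2 = (9 + M**2)**2)
F(A(12)) + 108581 = (9 + 12**2)**2 + 108581 = (9 + 144)**2 + 108581 = 153**2 + 108581 = 23409 + 108581 = 131990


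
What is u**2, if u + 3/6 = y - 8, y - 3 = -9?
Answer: 841/4 ≈ 210.25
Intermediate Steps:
y = -6 (y = 3 - 9 = -6)
u = -29/2 (u = -1/2 + (-6 - 8) = -1/2 - 14 = -29/2 ≈ -14.500)
u**2 = (-29/2)**2 = 841/4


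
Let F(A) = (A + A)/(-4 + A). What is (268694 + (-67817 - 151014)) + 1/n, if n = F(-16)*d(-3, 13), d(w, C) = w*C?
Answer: 15557251/312 ≈ 49863.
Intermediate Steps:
d(w, C) = C*w
F(A) = 2*A/(-4 + A) (F(A) = (2*A)/(-4 + A) = 2*A/(-4 + A))
n = -312/5 (n = (2*(-16)/(-4 - 16))*(13*(-3)) = (2*(-16)/(-20))*(-39) = (2*(-16)*(-1/20))*(-39) = (8/5)*(-39) = -312/5 ≈ -62.400)
(268694 + (-67817 - 151014)) + 1/n = (268694 + (-67817 - 151014)) + 1/(-312/5) = (268694 - 218831) - 5/312 = 49863 - 5/312 = 15557251/312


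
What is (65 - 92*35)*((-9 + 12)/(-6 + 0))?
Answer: 3155/2 ≈ 1577.5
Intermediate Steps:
(65 - 92*35)*((-9 + 12)/(-6 + 0)) = (65 - 3220)*(3/(-6)) = -9465*(-1)/6 = -3155*(-½) = 3155/2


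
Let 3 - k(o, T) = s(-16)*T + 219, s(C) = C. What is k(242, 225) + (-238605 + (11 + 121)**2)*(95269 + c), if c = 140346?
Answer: -52113557931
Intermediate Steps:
k(o, T) = -216 + 16*T (k(o, T) = 3 - (-16*T + 219) = 3 - (219 - 16*T) = 3 + (-219 + 16*T) = -216 + 16*T)
k(242, 225) + (-238605 + (11 + 121)**2)*(95269 + c) = (-216 + 16*225) + (-238605 + (11 + 121)**2)*(95269 + 140346) = (-216 + 3600) + (-238605 + 132**2)*235615 = 3384 + (-238605 + 17424)*235615 = 3384 - 221181*235615 = 3384 - 52113561315 = -52113557931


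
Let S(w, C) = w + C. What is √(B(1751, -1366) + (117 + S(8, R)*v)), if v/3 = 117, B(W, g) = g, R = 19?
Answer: 22*√17 ≈ 90.708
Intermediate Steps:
S(w, C) = C + w
v = 351 (v = 3*117 = 351)
√(B(1751, -1366) + (117 + S(8, R)*v)) = √(-1366 + (117 + (19 + 8)*351)) = √(-1366 + (117 + 27*351)) = √(-1366 + (117 + 9477)) = √(-1366 + 9594) = √8228 = 22*√17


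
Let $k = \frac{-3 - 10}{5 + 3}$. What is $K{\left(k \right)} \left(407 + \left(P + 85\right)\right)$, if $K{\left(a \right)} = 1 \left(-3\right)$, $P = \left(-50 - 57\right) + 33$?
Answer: $-1254$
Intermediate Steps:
$P = -74$ ($P = -107 + 33 = -74$)
$k = - \frac{13}{8} \approx -1.625$
$K{\left(a \right)} = -3$
$K{\left(k \right)} \left(407 + \left(P + 85\right)\right) = - 3 \left(407 + \left(-74 + 85\right)\right) = - 3 \left(407 + 11\right) = \left(-3\right) 418 = -1254$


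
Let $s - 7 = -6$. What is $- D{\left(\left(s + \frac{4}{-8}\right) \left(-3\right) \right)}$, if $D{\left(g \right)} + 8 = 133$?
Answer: $-125$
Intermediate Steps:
$s = 1$ ($s = 7 - 6 = 1$)
$D{\left(g \right)} = 125$ ($D{\left(g \right)} = -8 + 133 = 125$)
$- D{\left(\left(s + \frac{4}{-8}\right) \left(-3\right) \right)} = \left(-1\right) 125 = -125$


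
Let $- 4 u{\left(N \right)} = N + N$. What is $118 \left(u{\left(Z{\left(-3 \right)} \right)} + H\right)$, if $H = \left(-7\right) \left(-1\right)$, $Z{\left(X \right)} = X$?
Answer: $1003$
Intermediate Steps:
$u{\left(N \right)} = - \frac{N}{2}$ ($u{\left(N \right)} = - \frac{N + N}{4} = - \frac{2 N}{4} = - \frac{N}{2}$)
$H = 7$
$118 \left(u{\left(Z{\left(-3 \right)} \right)} + H\right) = 118 \left(\left(- \frac{1}{2}\right) \left(-3\right) + 7\right) = 118 \left(\frac{3}{2} + 7\right) = 118 \cdot \frac{17}{2} = 1003$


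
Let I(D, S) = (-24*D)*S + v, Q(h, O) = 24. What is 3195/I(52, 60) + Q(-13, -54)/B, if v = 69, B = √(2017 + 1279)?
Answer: -1065/24937 + 3*√206/103 ≈ 0.37533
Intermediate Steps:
B = 4*√206 (B = √3296 = 4*√206 ≈ 57.411)
I(D, S) = 69 - 24*D*S (I(D, S) = (-24*D)*S + 69 = -24*D*S + 69 = 69 - 24*D*S)
3195/I(52, 60) + Q(-13, -54)/B = 3195/(69 - 24*52*60) + 24/((4*√206)) = 3195/(69 - 74880) + 24*(√206/824) = 3195/(-74811) + 3*√206/103 = 3195*(-1/74811) + 3*√206/103 = -1065/24937 + 3*√206/103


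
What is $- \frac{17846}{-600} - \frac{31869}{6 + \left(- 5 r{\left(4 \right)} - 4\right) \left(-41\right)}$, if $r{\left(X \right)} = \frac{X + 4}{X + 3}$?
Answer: $- \frac{4167281}{84900} \approx -49.085$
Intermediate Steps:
$r{\left(X \right)} = \frac{4 + X}{3 + X}$
$- \frac{17846}{-600} - \frac{31869}{6 + \left(- 5 r{\left(4 \right)} - 4\right) \left(-41\right)} = - \frac{17846}{-600} - \frac{31869}{6 + \left(- 5 \frac{4 + 4}{3 + 4} - 4\right) \left(-41\right)} = \left(-17846\right) \left(- \frac{1}{600}\right) - \frac{31869}{6 + \left(- 5 \cdot \frac{1}{7} \cdot 8 - 4\right) \left(-41\right)} = \frac{8923}{300} - \frac{31869}{6 + \left(- 5 \cdot \frac{1}{7} \cdot 8 - 4\right) \left(-41\right)} = \frac{8923}{300} - \frac{31869}{6 + \left(\left(-5\right) \frac{8}{7} - 4\right) \left(-41\right)} = \frac{8923}{300} - \frac{31869}{6 + \left(- \frac{40}{7} - 4\right) \left(-41\right)} = \frac{8923}{300} - \frac{31869}{6 - - \frac{2788}{7}} = \frac{8923}{300} - \frac{31869}{6 + \frac{2788}{7}} = \frac{8923}{300} - \frac{31869}{\frac{2830}{7}} = \frac{8923}{300} - \frac{223083}{2830} = - \frac{4167281}{84900}$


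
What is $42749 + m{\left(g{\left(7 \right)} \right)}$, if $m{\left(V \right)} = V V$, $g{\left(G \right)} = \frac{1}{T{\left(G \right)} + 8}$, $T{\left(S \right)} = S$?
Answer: $\frac{9618526}{225} \approx 42749.0$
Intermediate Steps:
$g{\left(G \right)} = \frac{1}{8 + G}$ ($g{\left(G \right)} = \frac{1}{G + 8} = \frac{1}{8 + G}$)
$m{\left(V \right)} = V^{2}$
$42749 + m{\left(g{\left(7 \right)} \right)} = 42749 + \left(\frac{1}{8 + 7}\right)^{2} = 42749 + \left(\frac{1}{15}\right)^{2} = 42749 + \frac{1}{225} = \frac{9618526}{225}$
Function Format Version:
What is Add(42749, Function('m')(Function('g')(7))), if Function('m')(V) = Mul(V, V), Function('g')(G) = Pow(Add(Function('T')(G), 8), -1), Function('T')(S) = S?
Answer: Rational(9618526, 225) ≈ 42749.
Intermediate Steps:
Function('g')(G) = Pow(Add(8, G), -1) (Function('g')(G) = Pow(Add(G, 8), -1) = Pow(Add(8, G), -1))
Function('m')(V) = Pow(V, 2)
Add(42749, Function('m')(Function('g')(7))) = Add(42749, Pow(Pow(Add(8, 7), -1), 2)) = Add(42749, Pow(Pow(15, -1), 2)) = Add(42749, Pow(Rational(1, 15), 2)) = Add(42749, Rational(1, 225)) = Rational(9618526, 225)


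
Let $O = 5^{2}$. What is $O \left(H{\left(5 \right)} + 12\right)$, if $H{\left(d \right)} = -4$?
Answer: $200$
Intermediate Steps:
$O = 25$
$O \left(H{\left(5 \right)} + 12\right) = 25 \left(-4 + 12\right) = 25 \cdot 8 = 200$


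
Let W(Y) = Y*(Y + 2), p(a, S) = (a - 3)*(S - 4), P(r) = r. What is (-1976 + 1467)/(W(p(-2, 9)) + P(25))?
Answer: -509/600 ≈ -0.84833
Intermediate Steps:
p(a, S) = (-4 + S)*(-3 + a) (p(a, S) = (-3 + a)*(-4 + S) = (-4 + S)*(-3 + a))
W(Y) = Y*(2 + Y)
(-1976 + 1467)/(W(p(-2, 9)) + P(25)) = (-1976 + 1467)/((12 - 4*(-2) - 3*9 + 9*(-2))*(2 + (12 - 4*(-2) - 3*9 + 9*(-2))) + 25) = -509/((12 + 8 - 27 - 18)*(2 + (12 + 8 - 27 - 18)) + 25) = -509/(-25*(2 - 25) + 25) = -509/(-25*(-23) + 25) = -509/(575 + 25) = -509/600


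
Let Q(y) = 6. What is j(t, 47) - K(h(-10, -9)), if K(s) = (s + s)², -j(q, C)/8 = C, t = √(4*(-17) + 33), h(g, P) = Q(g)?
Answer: -520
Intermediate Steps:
h(g, P) = 6
t = I*√35 (t = √(-68 + 33) = √(-35) = I*√35 ≈ 5.9161*I)
j(q, C) = -8*C
K(s) = 4*s² (K(s) = (2*s)² = 4*s²)
j(t, 47) - K(h(-10, -9)) = -8*47 - 4*6² = -376 - 4*36 = -376 - 1*144 = -376 - 144 = -520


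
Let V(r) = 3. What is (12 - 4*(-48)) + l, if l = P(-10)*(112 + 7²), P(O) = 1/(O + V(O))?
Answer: 181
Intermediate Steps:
P(O) = 1/(3 + O) (P(O) = 1/(O + 3) = 1/(3 + O))
l = -23 (l = (112 + 7²)/(3 - 10) = (112 + 49)/(-7) = -⅐*161 = -23)
(12 - 4*(-48)) + l = (12 - 4*(-48)) - 23 = (12 + 192) - 23 = 204 - 23 = 181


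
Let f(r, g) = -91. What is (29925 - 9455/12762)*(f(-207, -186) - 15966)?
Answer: -6132062243515/12762 ≈ -4.8049e+8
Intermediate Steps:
(29925 - 9455/12762)*(f(-207, -186) - 15966) = (29925 - 9455/12762)*(-91 - 15966) = (29925 - 9455*1/12762)*(-16057) = (29925 - 9455/12762)*(-16057) = (381893395/12762)*(-16057) = -6132062243515/12762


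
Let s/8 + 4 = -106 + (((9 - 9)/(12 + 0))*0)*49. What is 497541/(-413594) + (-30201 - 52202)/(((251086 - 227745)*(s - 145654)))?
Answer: -425420142658118/353648729344459 ≈ -1.2029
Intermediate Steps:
s = -880 (s = -32 + 8*(-106 + (((9 - 9)/(12 + 0))*0)*49) = -32 + 8*(-106 + ((0/12)*0)*49) = -32 + 8*(-106 + ((0*(1/12))*0)*49) = -32 + 8*(-106 + (0*0)*49) = -32 + 8*(-106 + 0*49) = -32 + 8*(-106 + 0) = -32 + 8*(-106) = -32 - 848 = -880)
497541/(-413594) + (-30201 - 52202)/(((251086 - 227745)*(s - 145654))) = 497541/(-413594) + (-30201 - 52202)/(((251086 - 227745)*(-880 - 145654))) = 497541*(-1/413594) - 82403/(23341*(-146534)) = -497541/413594 - 82403/(-3420250094) = -497541/413594 - 82403*(-1/3420250094) = -497541/413594 + 82403/3420250094 = -425420142658118/353648729344459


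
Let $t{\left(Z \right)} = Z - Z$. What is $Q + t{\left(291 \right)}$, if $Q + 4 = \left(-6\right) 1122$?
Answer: $-6736$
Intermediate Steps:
$t{\left(Z \right)} = 0$
$Q = -6736$ ($Q = -4 - 6732 = -6736$)
$Q + t{\left(291 \right)} = -6736 + 0 = -6736$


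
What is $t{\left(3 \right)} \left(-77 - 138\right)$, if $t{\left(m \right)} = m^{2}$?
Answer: $-1935$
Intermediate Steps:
$t{\left(3 \right)} \left(-77 - 138\right) = 3^{2} \left(-77 - 138\right) = 9 \left(-215\right) = -1935$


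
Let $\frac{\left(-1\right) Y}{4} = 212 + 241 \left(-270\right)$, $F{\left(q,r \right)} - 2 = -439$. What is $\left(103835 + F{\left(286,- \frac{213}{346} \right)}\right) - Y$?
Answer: $-156034$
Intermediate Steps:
$F{\left(q,r \right)} = -437$ ($F{\left(q,r \right)} = 2 - 439 = -437$)
$Y = 259432$ ($Y = - 4 \left(212 + 241 \left(-270\right)\right) = - 4 \left(212 - 65070\right) = \left(-4\right) \left(-64858\right) = 259432$)
$\left(103835 + F{\left(286,- \frac{213}{346} \right)}\right) - Y = \left(103835 - 437\right) - 259432 = 103398 - 259432 = -156034$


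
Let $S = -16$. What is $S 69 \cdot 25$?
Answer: $-27600$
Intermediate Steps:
$S 69 \cdot 25 = \left(-16\right) 69 \cdot 25 = \left(-1104\right) 25 = -27600$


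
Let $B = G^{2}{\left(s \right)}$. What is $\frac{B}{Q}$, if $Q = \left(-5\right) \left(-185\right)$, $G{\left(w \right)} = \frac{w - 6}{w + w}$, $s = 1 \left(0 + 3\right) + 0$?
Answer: $\frac{1}{3700} \approx 0.00027027$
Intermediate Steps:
$s = 3$ ($s = 1 \cdot 3 + 0 = 3 + 0 = 3$)
$G{\left(w \right)} = \frac{-6 + w}{2 w}$
$B = \frac{1}{4}$ ($B = \left(\frac{-6 + 3}{2 \cdot 3}\right)^{2} = \left(\frac{1}{2} \cdot \frac{1}{3} \left(-3\right)\right)^{2} = \left(- \frac{1}{2}\right)^{2} = \frac{1}{4} \approx 0.25$)
$Q = 925$
$\frac{B}{Q} = \frac{1}{4 \cdot 925} = \frac{1}{4} \cdot \frac{1}{925} = \frac{1}{3700}$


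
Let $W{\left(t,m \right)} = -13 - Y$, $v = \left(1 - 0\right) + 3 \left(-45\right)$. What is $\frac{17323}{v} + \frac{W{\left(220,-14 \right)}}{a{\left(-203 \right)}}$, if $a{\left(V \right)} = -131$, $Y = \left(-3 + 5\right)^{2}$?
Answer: $- \frac{2267035}{17554} \approx -129.15$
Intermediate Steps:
$Y = 4$ ($Y = 2^{2} = 4$)
$v = -134$ ($v = \left(1 + 0\right) - 135 = 1 - 135 = -134$)
$W{\left(t,m \right)} = -17$ ($W{\left(t,m \right)} = -13 - 4 = -17$)
$\frac{17323}{v} + \frac{W{\left(220,-14 \right)}}{a{\left(-203 \right)}} = \frac{17323}{-134} - \frac{17}{-131} = 17323 \left(- \frac{1}{134}\right) - - \frac{17}{131} = - \frac{17323}{134} + \frac{17}{131} = - \frac{2267035}{17554}$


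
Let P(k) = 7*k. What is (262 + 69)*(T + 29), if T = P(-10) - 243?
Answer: -94004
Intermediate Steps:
T = -313 (T = 7*(-10) - 243 = -70 - 243 = -313)
(262 + 69)*(T + 29) = (262 + 69)*(-313 + 29) = 331*(-284) = -94004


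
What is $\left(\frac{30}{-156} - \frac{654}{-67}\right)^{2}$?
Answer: $\frac{277855561}{3034564} \approx 91.564$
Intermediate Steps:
$\left(\frac{30}{-156} - \frac{654}{-67}\right)^{2} = \left(30 \left(- \frac{1}{156}\right) - - \frac{654}{67}\right)^{2} = \left(- \frac{5}{26} + \frac{654}{67}\right)^{2} = \left(\frac{16669}{1742}\right)^{2} = \frac{277855561}{3034564}$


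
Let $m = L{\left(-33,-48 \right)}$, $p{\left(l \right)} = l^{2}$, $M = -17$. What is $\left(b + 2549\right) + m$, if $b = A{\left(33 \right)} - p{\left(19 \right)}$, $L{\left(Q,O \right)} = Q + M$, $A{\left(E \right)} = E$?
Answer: $2171$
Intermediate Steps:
$L{\left(Q,O \right)} = -17 + Q$ ($L{\left(Q,O \right)} = Q - 17 = -17 + Q$)
$b = -328$ ($b = 33 - 19^{2} = 33 - 361 = -328$)
$m = -50$ ($m = -17 - 33 = -50$)
$\left(b + 2549\right) + m = \left(-328 + 2549\right) - 50 = 2221 - 50 = 2171$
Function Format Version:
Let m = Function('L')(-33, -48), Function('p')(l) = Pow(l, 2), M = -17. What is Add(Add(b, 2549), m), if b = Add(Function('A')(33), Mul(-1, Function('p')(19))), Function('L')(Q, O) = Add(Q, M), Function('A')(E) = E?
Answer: 2171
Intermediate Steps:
Function('L')(Q, O) = Add(-17, Q) (Function('L')(Q, O) = Add(Q, -17) = Add(-17, Q))
b = -328 (b = Add(33, Mul(-1, Pow(19, 2))) = Add(33, Mul(-1, 361)) = Add(33, -361) = -328)
m = -50 (m = Add(-17, -33) = -50)
Add(Add(b, 2549), m) = Add(Add(-328, 2549), -50) = Add(2221, -50) = 2171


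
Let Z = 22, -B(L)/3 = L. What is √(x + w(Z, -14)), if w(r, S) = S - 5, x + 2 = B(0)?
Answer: I*√21 ≈ 4.5826*I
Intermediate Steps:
B(L) = -3*L
x = -2 (x = -2 - 3*0 = -2 + 0 = -2)
w(r, S) = -5 + S
√(x + w(Z, -14)) = √(-2 + (-5 - 14)) = √(-2 - 19) = √(-21) = I*√21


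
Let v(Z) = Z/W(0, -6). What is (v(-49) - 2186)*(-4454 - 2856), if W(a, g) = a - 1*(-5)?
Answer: 16051298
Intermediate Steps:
W(a, g) = 5 + a (W(a, g) = a + 5 = 5 + a)
v(Z) = Z/5 (v(Z) = Z/(5 + 0) = Z/5)
(v(-49) - 2186)*(-4454 - 2856) = ((⅕)*(-49) - 2186)*(-4454 - 2856) = (-49/5 - 2186)*(-7310) = -10979/5*(-7310) = 16051298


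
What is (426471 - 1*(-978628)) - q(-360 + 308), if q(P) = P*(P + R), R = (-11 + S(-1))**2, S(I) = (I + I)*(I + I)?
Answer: 1404943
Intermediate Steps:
S(I) = 4*I**2 (S(I) = (2*I)*(2*I) = 4*I**2)
R = 49 (R = (-11 + 4*(-1)**2)**2 = (-11 + 4*1)**2 = (-11 + 4)**2 = (-7)**2 = 49)
q(P) = P*(49 + P) (q(P) = P*(P + 49) = P*(49 + P))
(426471 - 1*(-978628)) - q(-360 + 308) = (426471 - 1*(-978628)) - (-360 + 308)*(49 + (-360 + 308)) = (426471 + 978628) - (-52)*(49 - 52) = 1405099 - (-52)*(-3) = 1405099 - 1*156 = 1405099 - 156 = 1404943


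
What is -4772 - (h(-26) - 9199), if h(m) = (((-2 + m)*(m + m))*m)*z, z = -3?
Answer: -109141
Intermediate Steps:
h(m) = -6*m²*(-2 + m) (h(m) = (((-2 + m)*(m + m))*m)*(-3) = (((-2 + m)*(2*m))*m)*(-3) = ((2*m*(-2 + m))*m)*(-3) = (2*m²*(-2 + m))*(-3) = -6*m²*(-2 + m))
-4772 - (h(-26) - 9199) = -4772 - (6*(-26)²*(2 - 1*(-26)) - 9199) = -4772 - (6*676*(2 + 26) - 9199) = -4772 - (6*676*28 - 9199) = -4772 - (113568 - 9199) = -4772 - 1*104369 = -4772 - 104369 = -109141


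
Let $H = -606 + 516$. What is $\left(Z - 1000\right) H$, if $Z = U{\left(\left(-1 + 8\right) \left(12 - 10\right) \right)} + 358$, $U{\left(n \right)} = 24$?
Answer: $55620$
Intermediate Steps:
$H = -90$
$Z = 382$ ($Z = 24 + 358 = 382$)
$\left(Z - 1000\right) H = \left(382 - 1000\right) \left(-90\right) = \left(-618\right) \left(-90\right) = 55620$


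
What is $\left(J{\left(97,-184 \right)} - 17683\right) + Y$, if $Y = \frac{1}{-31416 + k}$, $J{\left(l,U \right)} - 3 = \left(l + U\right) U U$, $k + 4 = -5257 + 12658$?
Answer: $- \frac{71171947889}{24019} \approx -2.9632 \cdot 10^{6}$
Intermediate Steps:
$k = 7397$ ($k = -4 + \left(-5257 + 12658\right) = -4 + 7401 = 7397$)
$J{\left(l,U \right)} = 3 + U^{2} \left(U + l\right)$ ($J{\left(l,U \right)} = 3 + \left(l + U\right) U U = 3 + \left(U + l\right) U U = 3 + U \left(U + l\right) U = 3 + U^{2} \left(U + l\right)$)
$Y = - \frac{1}{24019}$ ($Y = \frac{1}{-31416 + 7397} = \frac{1}{-24019} = - \frac{1}{24019} \approx -4.1634 \cdot 10^{-5}$)
$\left(J{\left(97,-184 \right)} - 17683\right) + Y = \left(\left(3 + \left(-184\right)^{3} + 97 \left(-184\right)^{2}\right) - 17683\right) - \frac{1}{24019} = \left(\left(3 - 6229504 + 97 \cdot 33856\right) - 17683\right) - \frac{1}{24019} = \left(\left(3 - 6229504 + 3284032\right) - 17683\right) - \frac{1}{24019} = \left(-2945469 - 17683\right) - \frac{1}{24019} = -2963152 - \frac{1}{24019} = - \frac{71171947889}{24019}$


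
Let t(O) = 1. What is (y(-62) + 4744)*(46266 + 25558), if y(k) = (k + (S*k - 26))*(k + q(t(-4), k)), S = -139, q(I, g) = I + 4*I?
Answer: -34580813984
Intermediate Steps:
q(I, g) = 5*I
y(k) = (-26 - 138*k)*(5 + k) (y(k) = (k + (-139*k - 26))*(k + 5*1) = (k + (-26 - 139*k))*(k + 5) = (-26 - 138*k)*(5 + k))
(y(-62) + 4744)*(46266 + 25558) = ((-130 - 716*(-62) - 138*(-62)²) + 4744)*(46266 + 25558) = ((-130 + 44392 - 138*3844) + 4744)*71824 = ((-130 + 44392 - 530472) + 4744)*71824 = (-486210 + 4744)*71824 = -481466*71824 = -34580813984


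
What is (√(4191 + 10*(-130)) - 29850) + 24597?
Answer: -5253 + 7*√59 ≈ -5199.2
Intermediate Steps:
(√(4191 + 10*(-130)) - 29850) + 24597 = (√(4191 - 1300) - 29850) + 24597 = (√2891 - 29850) + 24597 = (7*√59 - 29850) + 24597 = (-29850 + 7*√59) + 24597 = -5253 + 7*√59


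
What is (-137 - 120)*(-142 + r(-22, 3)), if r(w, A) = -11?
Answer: 39321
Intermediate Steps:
(-137 - 120)*(-142 + r(-22, 3)) = (-137 - 120)*(-142 - 11) = -257*(-153) = 39321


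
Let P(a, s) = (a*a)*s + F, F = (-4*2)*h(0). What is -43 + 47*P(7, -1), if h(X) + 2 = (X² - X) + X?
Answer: -1594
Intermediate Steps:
h(X) = -2 + X² (h(X) = -2 + ((X² - X) + X) = -2 + X²)
F = 16 (F = (-4*2)*(-2 + 0²) = -8*(-2 + 0) = -8*(-2) = 16)
P(a, s) = 16 + s*a² (P(a, s) = (a*a)*s + 16 = a²*s + 16 = s*a² + 16 = 16 + s*a²)
-43 + 47*P(7, -1) = -43 + 47*(16 - 1*7²) = -43 + 47*(16 - 1*49) = -43 + 47*(16 - 49) = -43 + 47*(-33) = -43 - 1551 = -1594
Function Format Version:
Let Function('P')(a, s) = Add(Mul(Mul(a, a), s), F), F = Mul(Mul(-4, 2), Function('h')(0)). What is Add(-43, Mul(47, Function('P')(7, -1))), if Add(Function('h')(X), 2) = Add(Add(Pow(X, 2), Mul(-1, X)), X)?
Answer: -1594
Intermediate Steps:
Function('h')(X) = Add(-2, Pow(X, 2)) (Function('h')(X) = Add(-2, Add(Add(Pow(X, 2), Mul(-1, X)), X)) = Add(-2, Pow(X, 2)))
F = 16 (F = Mul(Mul(-4, 2), Add(-2, Pow(0, 2))) = Mul(-8, Add(-2, 0)) = Mul(-8, -2) = 16)
Function('P')(a, s) = Add(16, Mul(s, Pow(a, 2))) (Function('P')(a, s) = Add(Mul(Mul(a, a), s), 16) = Add(Mul(Pow(a, 2), s), 16) = Add(Mul(s, Pow(a, 2)), 16) = Add(16, Mul(s, Pow(a, 2))))
Add(-43, Mul(47, Function('P')(7, -1))) = Add(-43, Mul(47, Add(16, Mul(-1, Pow(7, 2))))) = Add(-43, Mul(47, Add(16, Mul(-1, 49)))) = Add(-43, Mul(47, Add(16, -49))) = Add(-43, Mul(47, -33)) = Add(-43, -1551) = -1594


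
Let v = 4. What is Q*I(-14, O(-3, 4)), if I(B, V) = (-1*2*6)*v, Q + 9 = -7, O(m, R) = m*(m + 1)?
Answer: 768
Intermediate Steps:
O(m, R) = m*(1 + m)
Q = -16 (Q = -9 - 7 = -16)
I(B, V) = -48 (I(B, V) = (-1*2*6)*4 = -2*6*4 = -12*4 = -48)
Q*I(-14, O(-3, 4)) = -16*(-48) = 768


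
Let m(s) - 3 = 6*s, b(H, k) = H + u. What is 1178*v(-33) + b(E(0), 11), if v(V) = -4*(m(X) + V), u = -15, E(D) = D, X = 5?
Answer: -15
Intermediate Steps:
b(H, k) = -15 + H (b(H, k) = H - 15 = -15 + H)
m(s) = 3 + 6*s
v(V) = -132 - 4*V (v(V) = -4*((3 + 6*5) + V) = -4*((3 + 30) + V) = -4*(33 + V) = -132 - 4*V)
1178*v(-33) + b(E(0), 11) = 1178*(-132 - 4*(-33)) + (-15 + 0) = 1178*(-132 + 132) - 15 = 1178*0 - 15 = 0 - 15 = -15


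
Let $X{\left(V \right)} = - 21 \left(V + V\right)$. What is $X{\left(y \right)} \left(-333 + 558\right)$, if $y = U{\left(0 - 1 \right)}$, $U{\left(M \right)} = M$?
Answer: $9450$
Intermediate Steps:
$y = -1$ ($y = 0 - 1 = -1$)
$X{\left(V \right)} = - 42 V$ ($X{\left(V \right)} = - 21 \cdot 2 V = - 42 V$)
$X{\left(y \right)} \left(-333 + 558\right) = \left(-42\right) \left(-1\right) \left(-333 + 558\right) = 42 \cdot 225 = 9450$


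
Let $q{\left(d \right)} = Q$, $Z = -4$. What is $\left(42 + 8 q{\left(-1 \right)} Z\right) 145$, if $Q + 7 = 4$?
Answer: $20010$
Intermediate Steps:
$Q = -3$ ($Q = -7 + 4 = -3$)
$q{\left(d \right)} = -3$
$\left(42 + 8 q{\left(-1 \right)} Z\right) 145 = \left(42 + 8 \left(\left(-3\right) \left(-4\right)\right)\right) 145 = \left(42 + 8 \cdot 12\right) 145 = \left(42 + 96\right) 145 = 138 \cdot 145 = 20010$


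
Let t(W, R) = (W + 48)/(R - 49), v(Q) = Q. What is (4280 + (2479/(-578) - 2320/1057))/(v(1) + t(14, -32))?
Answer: 211481896977/11607974 ≈ 18219.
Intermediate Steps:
t(W, R) = (48 + W)/(-49 + R)
(4280 + (2479/(-578) - 2320/1057))/(v(1) + t(14, -32)) = (4280 + (2479/(-578) - 2320/1057))/(1 + (48 + 14)/(-49 - 32)) = (4280 + (2479*(-1/578) - 2320*1/1057))/(1 + 62/(-81)) = (4280 + (-2479/578 - 2320/1057))/(1 - 1/81*62) = (4280 - 3961263/610946)/(1 - 62/81) = 2610887617/(610946*(19/81)) = (2610887617/610946)*(81/19) = 211481896977/11607974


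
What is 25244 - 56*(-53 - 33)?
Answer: 30060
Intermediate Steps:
25244 - 56*(-53 - 33) = 25244 - 56*(-86) = 25244 - 1*(-4816) = 25244 + 4816 = 30060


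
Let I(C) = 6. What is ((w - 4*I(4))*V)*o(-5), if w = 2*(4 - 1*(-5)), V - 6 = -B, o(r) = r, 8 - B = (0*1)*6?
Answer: -60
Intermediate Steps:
B = 8 (B = 8 - 0*1*6 = 8 - 0*6 = 8 - 1*0 = 8 + 0 = 8)
V = -2 (V = 6 - 1*8 = 6 - 8 = -2)
w = 18 (w = 2*(4 + 5) = 2*9 = 18)
((w - 4*I(4))*V)*o(-5) = ((18 - 4*6)*(-2))*(-5) = ((18 - 24)*(-2))*(-5) = -6*(-2)*(-5) = 12*(-5) = -60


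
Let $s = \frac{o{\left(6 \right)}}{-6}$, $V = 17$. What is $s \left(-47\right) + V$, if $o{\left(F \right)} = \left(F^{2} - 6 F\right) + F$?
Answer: $64$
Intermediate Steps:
$o{\left(F \right)} = F^{2} - 5 F$
$s = -1$ ($s = \frac{6 \left(-5 + 6\right)}{-6} = 6 \cdot 1 \left(- \frac{1}{6}\right) = 6 \left(- \frac{1}{6}\right) = -1$)
$s \left(-47\right) + V = \left(-1\right) \left(-47\right) + 17 = 47 + 17 = 64$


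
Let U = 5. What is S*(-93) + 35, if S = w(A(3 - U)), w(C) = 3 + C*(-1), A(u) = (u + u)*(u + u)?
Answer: 1244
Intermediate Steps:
A(u) = 4*u² (A(u) = (2*u)*(2*u) = 4*u²)
w(C) = 3 - C
S = -13 (S = 3 - 4*(3 - 1*5)² = 3 - 4*(3 - 5)² = 3 - 4*(-2)² = 3 - 4*4 = 3 - 1*16 = 3 - 16 = -13)
S*(-93) + 35 = -13*(-93) + 35 = 1209 + 35 = 1244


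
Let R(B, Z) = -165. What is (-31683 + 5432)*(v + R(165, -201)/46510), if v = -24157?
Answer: 5898821442197/9302 ≈ 6.3415e+8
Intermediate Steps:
(-31683 + 5432)*(v + R(165, -201)/46510) = (-31683 + 5432)*(-24157 - 165/46510) = -26251*(-24157 - 165*1/46510) = -26251*(-24157 - 33/9302) = -26251*(-224708447/9302) = 5898821442197/9302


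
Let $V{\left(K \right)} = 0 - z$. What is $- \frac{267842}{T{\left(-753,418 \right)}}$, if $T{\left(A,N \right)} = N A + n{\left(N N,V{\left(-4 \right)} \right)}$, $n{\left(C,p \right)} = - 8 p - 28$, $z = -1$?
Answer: $\frac{133921}{157395} \approx 0.85086$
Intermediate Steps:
$V{\left(K \right)} = 1$ ($V{\left(K \right)} = 0 - -1 = 0 + 1 = 1$)
$n{\left(C,p \right)} = -28 - 8 p$
$T{\left(A,N \right)} = -36 + A N$ ($T{\left(A,N \right)} = N A - 36 = A N - 36 = -36 + A N$)
$- \frac{267842}{T{\left(-753,418 \right)}} = - \frac{267842}{-36 - 314754} = - \frac{267842}{-314790} = \left(-267842\right) \left(- \frac{1}{314790}\right) = \frac{133921}{157395}$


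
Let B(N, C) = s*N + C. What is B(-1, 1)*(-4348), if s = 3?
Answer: 8696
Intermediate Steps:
B(N, C) = C + 3*N (B(N, C) = 3*N + C = C + 3*N)
B(-1, 1)*(-4348) = (1 + 3*(-1))*(-4348) = (1 - 3)*(-4348) = -2*(-4348) = 8696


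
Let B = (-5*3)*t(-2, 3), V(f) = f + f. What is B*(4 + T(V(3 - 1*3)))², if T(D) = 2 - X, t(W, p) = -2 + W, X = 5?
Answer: 60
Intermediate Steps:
V(f) = 2*f
T(D) = -3 (T(D) = 2 - 1*5 = 2 - 5 = -3)
B = 60 (B = (-5*3)*(-2 - 2) = -15*(-4) = 60)
B*(4 + T(V(3 - 1*3)))² = 60*(4 - 3)² = 60*1² = 60*1 = 60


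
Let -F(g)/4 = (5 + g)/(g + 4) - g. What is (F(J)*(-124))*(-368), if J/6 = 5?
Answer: 89895040/17 ≈ 5.2879e+6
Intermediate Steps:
J = 30 (J = 6*5 = 30)
F(g) = 4*g - 4*(5 + g)/(4 + g) (F(g) = -4*((5 + g)/(g + 4) - g) = -4*((5 + g)/(4 + g) - g) = -4*(-g + (5 + g)/(4 + g)) = 4*g - 4*(5 + g)/(4 + g))
(F(J)*(-124))*(-368) = ((4*(-5 + 30² + 3*30)/(4 + 30))*(-124))*(-368) = ((4*(-5 + 900 + 90)/34)*(-124))*(-368) = ((4*(1/34)*985)*(-124))*(-368) = ((1970/17)*(-124))*(-368) = -244280/17*(-368) = 89895040/17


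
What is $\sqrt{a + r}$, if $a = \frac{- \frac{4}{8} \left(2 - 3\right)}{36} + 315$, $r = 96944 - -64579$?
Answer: $\frac{\sqrt{23304674}}{12} \approx 402.29$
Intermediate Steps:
$r = 161523$ ($r = 96944 + 64579 = 161523$)
$a = \frac{22681}{72}$ ($a = \left(-4\right) \frac{1}{8} \left(-1\right) \frac{1}{36} + 315 = \left(- \frac{1}{2}\right) \left(-1\right) \frac{1}{36} + 315 = \frac{1}{2} \cdot \frac{1}{36} + 315 = \frac{1}{72} + 315 = \frac{22681}{72} \approx 315.01$)
$\sqrt{a + r} = \sqrt{\frac{22681}{72} + 161523} = \sqrt{\frac{11652337}{72}} = \frac{\sqrt{23304674}}{12}$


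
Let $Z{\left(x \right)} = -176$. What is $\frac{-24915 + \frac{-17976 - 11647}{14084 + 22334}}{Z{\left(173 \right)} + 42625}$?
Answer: $- \frac{82489463}{140537062} \approx -0.58696$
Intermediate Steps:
$\frac{-24915 + \frac{-17976 - 11647}{14084 + 22334}}{Z{\left(173 \right)} + 42625} = \frac{-24915 + \frac{-17976 - 11647}{14084 + 22334}}{-176 + 42625} = \frac{-24915 - \frac{29623}{36418}}{42449} = \left(-24915 - \frac{29623}{36418}\right) \frac{1}{42449} = \left(- \frac{907384093}{36418}\right) \frac{1}{42449} = - \frac{82489463}{140537062}$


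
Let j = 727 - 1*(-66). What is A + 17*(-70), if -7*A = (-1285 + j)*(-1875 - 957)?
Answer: -1401674/7 ≈ -2.0024e+5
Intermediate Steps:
j = 793 (j = 727 + 66 = 793)
A = -1393344/7 (A = -(-1285 + 793)*(-1875 - 957)/7 = -(-492)*(-2832)/7 = -⅐*1393344 = -1393344/7 ≈ -1.9905e+5)
A + 17*(-70) = -1393344/7 + 17*(-70) = -1393344/7 - 1190 = -1401674/7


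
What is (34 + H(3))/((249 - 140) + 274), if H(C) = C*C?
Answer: 43/383 ≈ 0.11227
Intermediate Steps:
H(C) = C²
(34 + H(3))/((249 - 140) + 274) = (34 + 3²)/((249 - 140) + 274) = (34 + 9)/(109 + 274) = 43/383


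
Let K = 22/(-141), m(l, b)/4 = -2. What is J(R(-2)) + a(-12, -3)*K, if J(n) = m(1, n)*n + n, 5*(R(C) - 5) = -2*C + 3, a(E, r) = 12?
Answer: -10968/235 ≈ -46.672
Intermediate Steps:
m(l, b) = -8 (m(l, b) = 4*(-2) = -8)
K = -22/141 (K = 22*(-1/141) = -22/141 ≈ -0.15603)
R(C) = 28/5 - 2*C/5 (R(C) = 5 + (-2*C + 3)/5 = 5 + (3 - 2*C)/5 = 5 + (3/5 - 2*C/5) = 28/5 - 2*C/5)
J(n) = -7*n (J(n) = -8*n + n = -7*n)
J(R(-2)) + a(-12, -3)*K = -7*(28/5 - 2/5*(-2)) + 12*(-22/141) = -7*(28/5 + 4/5) - 88/47 = -7*32/5 - 88/47 = -224/5 - 88/47 = -10968/235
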